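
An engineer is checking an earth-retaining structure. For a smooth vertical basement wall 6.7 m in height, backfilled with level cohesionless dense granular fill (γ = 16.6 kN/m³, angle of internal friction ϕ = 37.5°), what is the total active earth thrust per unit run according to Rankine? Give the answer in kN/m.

K_a = tan²(45° − φ/2) = 0.2432.
P_a = ½ K_a γ H² = 0.5 × 0.2432 × 16.6 × 6.7² = 90.61 kN/m.

90.6 kN/m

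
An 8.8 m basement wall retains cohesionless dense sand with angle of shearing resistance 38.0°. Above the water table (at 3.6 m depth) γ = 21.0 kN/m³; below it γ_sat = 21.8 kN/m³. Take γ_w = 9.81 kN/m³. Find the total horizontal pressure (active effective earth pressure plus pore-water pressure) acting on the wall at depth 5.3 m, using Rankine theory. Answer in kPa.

39.5 kPa

K_a = (1 − sin φ)/(1 + sin φ) = 0.2379.
γ' = 21.8 − 9.81 = 11.99 kN/m³.
Effective vertical stress at 5.3 m: σ'_v = 21.0×3.6 + 11.99×1.70 = 95.98 kPa.
σ'_h = K_a σ'_v = 0.2379 × 95.98 = 22.83 kPa; u = γ_w × 1.70 = 16.68 kPa.
Total σ_h = 22.83 + 16.68 = 39.51 kPa.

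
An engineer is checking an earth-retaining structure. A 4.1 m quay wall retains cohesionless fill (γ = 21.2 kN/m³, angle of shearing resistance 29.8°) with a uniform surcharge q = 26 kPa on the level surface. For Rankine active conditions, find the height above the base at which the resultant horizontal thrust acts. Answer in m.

1.62 m

K_a = 0.3360.
Triangular part P₁ = ½K_aγH² = 59.88 at H/3 = 1.367 m; rectangular part P₂ = K_a q H = 35.82 at H/2 = 2.050 m.
ȳ = (P₁·1.367 + P₂·2.050)/(P₁+P₂) = 1.622 m.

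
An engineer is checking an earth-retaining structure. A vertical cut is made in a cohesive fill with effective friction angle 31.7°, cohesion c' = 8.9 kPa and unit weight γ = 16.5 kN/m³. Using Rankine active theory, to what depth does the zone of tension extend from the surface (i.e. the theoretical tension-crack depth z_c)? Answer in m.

1.93 m

K_a = tan²(45° − 31.7°/2) = 0.3111; √K_a = 0.5577.
The active pressure is zero where K_a γ z = 2c√K_a, so z_c = 2c/(γ√K_a) = 2×8.9/(16.5×0.5577) = 1.934 m.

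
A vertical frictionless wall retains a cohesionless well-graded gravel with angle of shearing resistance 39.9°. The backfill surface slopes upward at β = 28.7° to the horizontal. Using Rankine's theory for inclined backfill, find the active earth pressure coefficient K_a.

0.304

K_a = cos β · (cos β − √(cos²β − cos²φ)) / (cos β + √(cos²β − cos²φ)).
cos β = 0.8771, cos φ = 0.7672, √(cos²β − cos²φ) = 0.4253.
K_a = 0.8771 × (0.8771 − 0.4253)/(0.8771 + 0.4253) = 0.3043.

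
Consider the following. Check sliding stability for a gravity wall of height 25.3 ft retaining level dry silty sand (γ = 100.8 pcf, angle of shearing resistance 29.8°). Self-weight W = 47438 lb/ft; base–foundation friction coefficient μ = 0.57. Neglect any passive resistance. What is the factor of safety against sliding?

2.49

K_a = tan²(45° − 29.8°/2) = 0.3360.
P_a = ½K_aγH² = 0.5×0.3360×100.8×25.3² = 10840 lb/ft, acting at H/3 = 8.433 ft above the base.
FS_sliding = μW / P_a = 0.57×47438 / 10840 = 2.494.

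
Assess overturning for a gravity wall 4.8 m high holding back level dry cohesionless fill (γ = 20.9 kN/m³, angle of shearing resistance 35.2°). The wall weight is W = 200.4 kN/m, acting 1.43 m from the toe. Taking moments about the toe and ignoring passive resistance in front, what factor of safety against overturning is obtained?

K_a = tan²(45° − 35.2°/2) = 0.2687.
P_a = ½K_aγH² = 0.5×0.2687×20.9×4.8² = 64.69 kN/m, acting at H/3 = 1.600 m above the base.
Overturning moment M_o = P_a × H/3 = 64.69 × 1.600 = 103.5.
Resisting moment M_r = W × 1.43 = 200.4 × 1.43 = 286.6.
FS_overturning = M_r/M_o = 286.6/103.5 = 2.769.

2.77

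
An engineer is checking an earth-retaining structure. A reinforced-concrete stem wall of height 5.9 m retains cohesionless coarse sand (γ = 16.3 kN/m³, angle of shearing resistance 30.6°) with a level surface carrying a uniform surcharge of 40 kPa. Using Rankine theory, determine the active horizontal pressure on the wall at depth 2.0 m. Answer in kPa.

23.6 kPa

K_a = (1 − sin φ)/(1 + sin φ) = 0.3253.
σ_v = γz + q = 16.3 × 2.0 + 40 = 72.60 kPa.
σ_h = K_a σ_v = 0.3253 × 72.60 = 23.62 kPa.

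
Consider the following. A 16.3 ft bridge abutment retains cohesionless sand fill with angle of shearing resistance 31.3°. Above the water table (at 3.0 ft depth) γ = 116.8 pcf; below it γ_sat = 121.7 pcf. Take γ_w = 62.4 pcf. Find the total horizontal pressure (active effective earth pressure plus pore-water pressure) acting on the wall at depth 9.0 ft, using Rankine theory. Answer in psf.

K_a = (1 − sin φ)/(1 + sin φ) = 0.3162.
γ' = 121.7 − 62.4 = 59.30 pcf.
Effective vertical stress at 9.0 ft: σ'_v = 116.8×3.0 + 59.30×6.00 = 706.2 psf.
σ'_h = K_a σ'_v = 0.3162 × 706.2 = 223.3 psf; u = γ_w × 6.00 = 374.4 psf.
Total σ_h = 223.3 + 374.4 = 597.7 psf.

598 psf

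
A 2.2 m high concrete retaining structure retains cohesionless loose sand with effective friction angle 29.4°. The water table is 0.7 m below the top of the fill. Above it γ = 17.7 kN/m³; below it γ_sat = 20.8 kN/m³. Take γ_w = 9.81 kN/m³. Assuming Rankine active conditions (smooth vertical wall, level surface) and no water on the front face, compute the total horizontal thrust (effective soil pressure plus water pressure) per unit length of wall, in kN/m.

K_a = tan²(45° − φ/2) = 0.3415.
γ' = 20.8 − 9.81 = 10.99 kN/m³. Depth below WT = 1.5 m.
σ'_h at WT = K_a γ d_w = 4.231 kPa; at base = 4.231 + K_a γ' × 1.5 = 9.860 kPa.
P₁ (0–0.7 m) = ½×4.231×0.7 = 1.481. P₂ (0.7–2.2 m) = ½(4.231+9.860)×1.5 = 10.57.
P_w = ½ γ_w h₂² = 0.5×9.81×1.5² = 11.04. Total = 1.481+10.57+11.04 = 23.09 kN/m.

23.1 kN/m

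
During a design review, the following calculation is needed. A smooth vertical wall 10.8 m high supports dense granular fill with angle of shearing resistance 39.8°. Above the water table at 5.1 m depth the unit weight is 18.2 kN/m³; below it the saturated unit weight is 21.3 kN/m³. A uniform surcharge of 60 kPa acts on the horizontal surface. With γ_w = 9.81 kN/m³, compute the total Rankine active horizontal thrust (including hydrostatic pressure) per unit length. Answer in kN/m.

K_a = tan²(45° − φ/2) = 0.2194.
γ' = 21.3 − 9.81 = 11.49 kN/m³. h₂ = H − d_w = 5.7 m.
σ'_h: at surface K_a·q = 13.17; at WT K_a(q+γd_w) = 33.53; at base K_a(q+γd_w+γ'h₂) = 47.90 kPa.
P₁ = ½(13.17+33.53)×5.1 = 119.1; P₂ = ½(33.53+47.90)×5.7 = 232.1; P_w = ½γ_w h₂² = 159.4.
Total = 119.1+232.1+159.4 = 510.5 kN/m.

511 kN/m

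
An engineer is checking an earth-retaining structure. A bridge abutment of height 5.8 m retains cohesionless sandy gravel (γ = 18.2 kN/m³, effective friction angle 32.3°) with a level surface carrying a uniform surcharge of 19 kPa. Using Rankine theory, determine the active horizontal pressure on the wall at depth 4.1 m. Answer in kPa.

28.4 kPa

K_a = (1 − sin φ)/(1 + sin φ) = 0.3035.
σ_v = γz + q = 18.2 × 4.1 + 19 = 93.62 kPa.
σ_h = K_a σ_v = 0.3035 × 93.62 = 28.41 kPa.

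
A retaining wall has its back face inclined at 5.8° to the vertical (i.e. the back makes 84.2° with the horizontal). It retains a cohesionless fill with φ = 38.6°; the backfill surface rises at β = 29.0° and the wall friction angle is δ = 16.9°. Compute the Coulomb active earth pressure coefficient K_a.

K_a = sin²(α+φ) / [sin²α · sin(α−δ) · (1 + √{sin(φ+δ)sin(φ−β) / (sin(α−δ)sin(α+β))})²].
With α = 84.2°, φ = 38.6°, δ = 16.9°, β = 29.0°: K_a = 0.3933.

0.393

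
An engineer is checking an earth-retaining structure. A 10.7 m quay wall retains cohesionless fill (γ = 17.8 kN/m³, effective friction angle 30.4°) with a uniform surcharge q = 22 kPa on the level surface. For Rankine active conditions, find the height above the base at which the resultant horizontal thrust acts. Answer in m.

3.90 m

K_a = 0.3280.
Triangular part P₁ = ½K_aγH² = 334.2 at H/3 = 3.567 m; rectangular part P₂ = K_a q H = 77.21 at H/2 = 5.350 m.
ȳ = (P₁·3.567 + P₂·5.350)/(P₁+P₂) = 3.901 m.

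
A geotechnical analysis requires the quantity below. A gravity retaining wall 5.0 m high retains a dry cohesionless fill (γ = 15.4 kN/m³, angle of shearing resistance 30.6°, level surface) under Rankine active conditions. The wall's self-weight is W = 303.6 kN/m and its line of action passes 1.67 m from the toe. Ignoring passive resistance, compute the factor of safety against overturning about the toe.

4.86

K_a = tan²(45° − 30.6°/2) = 0.3253.
P_a = ½K_aγH² = 0.5×0.3253×15.4×5.0² = 62.63 kN/m, acting at H/3 = 1.667 m above the base.
Overturning moment M_o = P_a × H/3 = 62.63 × 1.667 = 104.4.
Resisting moment M_r = W × 1.67 = 303.6 × 1.67 = 507.0.
FS_overturning = M_r/M_o = 507.0/104.4 = 4.857.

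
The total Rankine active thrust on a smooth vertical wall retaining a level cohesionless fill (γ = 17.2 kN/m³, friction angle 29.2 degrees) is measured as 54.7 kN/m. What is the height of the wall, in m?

K_a = 0.3442. P_a = ½ K_a γ H² ⇒ H = √(2P_a/(K_a γ)).
H = √(2×54.7/(0.3442×17.2)) = 4.299 m.

4.30 m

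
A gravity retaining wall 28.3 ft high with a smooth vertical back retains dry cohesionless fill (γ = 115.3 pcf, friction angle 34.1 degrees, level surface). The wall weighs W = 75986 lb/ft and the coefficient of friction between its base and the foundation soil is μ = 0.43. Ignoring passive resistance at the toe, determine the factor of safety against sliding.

K_a = tan²(45° − 34.1°/2) = 0.2815.
P_a = ½K_aγH² = 0.5×0.2815×115.3×28.3² = 13000 lb/ft, acting at H/3 = 9.433 ft above the base.
FS_sliding = μW / P_a = 0.43×75986 / 13000 = 2.514.

2.51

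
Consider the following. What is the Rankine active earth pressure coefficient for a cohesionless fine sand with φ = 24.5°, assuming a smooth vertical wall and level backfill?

K_a = tan²(45° − φ/2) = tan²(32.75°) = 0.4137.

0.414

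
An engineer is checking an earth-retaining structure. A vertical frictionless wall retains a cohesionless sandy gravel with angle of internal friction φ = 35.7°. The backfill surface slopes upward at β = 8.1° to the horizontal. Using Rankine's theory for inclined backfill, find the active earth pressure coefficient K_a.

0.270

K_a = cos β · (cos β − √(cos²β − cos²φ)) / (cos β + √(cos²β − cos²φ)).
cos β = 0.9900, cos φ = 0.8121, √(cos²β − cos²φ) = 0.5663.
K_a = 0.9900 × (0.9900 − 0.5663)/(0.9900 + 0.5663) = 0.2696.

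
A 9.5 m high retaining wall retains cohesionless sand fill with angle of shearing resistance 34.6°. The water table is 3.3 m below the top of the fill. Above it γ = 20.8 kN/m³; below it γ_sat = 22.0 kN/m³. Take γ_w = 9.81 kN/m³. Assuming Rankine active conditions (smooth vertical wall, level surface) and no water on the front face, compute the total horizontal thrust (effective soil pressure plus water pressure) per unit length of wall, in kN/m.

402 kN/m

K_a = tan²(45° − φ/2) = 0.2756.
γ' = 22.0 − 9.81 = 12.19 kN/m³. Depth below WT = 6.2 m.
σ'_h at WT = K_a γ d_w = 18.92 kPa; at base = 18.92 + K_a γ' × 6.2 = 39.75 kPa.
P₁ (0–3.3 m) = ½×18.92×3.3 = 31.22. P₂ (3.3–9.5 m) = ½(18.92+39.75)×6.2 = 181.9.
P_w = ½ γ_w h₂² = 0.5×9.81×6.2² = 188.5. Total = 31.22+181.9+188.5 = 401.6 kN/m.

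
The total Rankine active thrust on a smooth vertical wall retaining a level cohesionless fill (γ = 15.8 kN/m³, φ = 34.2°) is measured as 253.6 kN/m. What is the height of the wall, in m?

K_a = 0.2803. P_a = ½ K_a γ H² ⇒ H = √(2P_a/(K_a γ)).
H = √(2×253.6/(0.2803×15.8)) = 10.70 m.

10.7 m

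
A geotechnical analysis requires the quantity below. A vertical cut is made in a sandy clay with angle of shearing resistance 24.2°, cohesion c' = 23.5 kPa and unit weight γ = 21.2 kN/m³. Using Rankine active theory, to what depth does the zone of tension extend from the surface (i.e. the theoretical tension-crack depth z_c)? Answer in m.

3.43 m

K_a = tan²(45° − 24.2°/2) = 0.4185; √K_a = 0.6469.
The active pressure is zero where K_a γ z = 2c√K_a, so z_c = 2c/(γ√K_a) = 2×23.5/(21.2×0.6469) = 3.427 m.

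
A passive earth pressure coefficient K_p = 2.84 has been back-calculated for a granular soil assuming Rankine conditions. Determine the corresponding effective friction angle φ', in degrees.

K_p = (1+sin φ)/(1−sin φ) ⇒ sin φ = (K_p − 1)/(K_p + 1) = 0.4792.
φ = arcsin(0.4792) = 28.63°.

28.6°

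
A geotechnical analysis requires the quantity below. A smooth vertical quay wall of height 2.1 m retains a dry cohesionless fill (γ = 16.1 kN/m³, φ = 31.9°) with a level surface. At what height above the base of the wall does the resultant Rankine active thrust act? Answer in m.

K_a = 0.3085.
The pressure distribution is triangular, so the resultant acts at H/3 above the base = 2.1/3 = 0.7000 m.

0.700 m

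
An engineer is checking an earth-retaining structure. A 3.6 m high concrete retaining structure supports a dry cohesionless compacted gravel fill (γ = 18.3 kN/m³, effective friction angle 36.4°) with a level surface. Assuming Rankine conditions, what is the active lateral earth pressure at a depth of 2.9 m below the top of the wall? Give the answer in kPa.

K_a = (1 − sin φ)/(1 + sin φ) = 0.2552.
σ_h = K_a γ z = 0.2552 × 18.3 × 2.9 = 13.54 kPa.

13.5 kPa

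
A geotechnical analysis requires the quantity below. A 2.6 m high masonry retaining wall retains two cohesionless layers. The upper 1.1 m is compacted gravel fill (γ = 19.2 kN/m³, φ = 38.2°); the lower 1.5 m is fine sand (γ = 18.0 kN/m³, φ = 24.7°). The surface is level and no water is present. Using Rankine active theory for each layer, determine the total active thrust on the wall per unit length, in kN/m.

24.1 kN/m

K_a1 = tan²(45°−38.2°/2) = 0.2358; K_a2 = tan²(45°−24.7°/2) = 0.4106.
Layer 1: σ at base = K_a1 γ₁ h₁ = 4.980 kPa; P₁ = ½×4.980×1.1 = 2.739.
Layer 2: σ_v at top = γ₁h₁ = 21.12; σ_h top = K_a2×21.12 = 8.671; σ_h base = K_a2×(21.12+18.0×1.5) = 19.76.
P₂ = ½(8.671+19.76)×1.5 = 21.32. Total P_a = 2.739+21.32 = 24.06 kN/m.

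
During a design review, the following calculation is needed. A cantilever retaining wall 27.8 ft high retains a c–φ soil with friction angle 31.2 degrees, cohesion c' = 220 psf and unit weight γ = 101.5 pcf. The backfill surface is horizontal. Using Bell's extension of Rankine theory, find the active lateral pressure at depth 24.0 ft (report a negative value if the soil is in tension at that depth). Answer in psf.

526 psf

K_a = (1 − sin φ)/(1 + sin φ) = 0.3175.
σ_a = K_a γ z − 2c√K_a = 0.3175×101.5×24.0 − 2×220×0.5635 = 525.5 psf.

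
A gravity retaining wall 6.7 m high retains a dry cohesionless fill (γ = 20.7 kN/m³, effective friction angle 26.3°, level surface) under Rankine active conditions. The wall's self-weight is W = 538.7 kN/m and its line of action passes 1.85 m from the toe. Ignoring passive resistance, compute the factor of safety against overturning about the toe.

2.49

K_a = tan²(45° − 26.3°/2) = 0.3859.
P_a = ½K_aγH² = 0.5×0.3859×20.7×6.7² = 179.3 kN/m, acting at H/3 = 2.233 m above the base.
Overturning moment M_o = P_a × H/3 = 179.3 × 2.233 = 400.5.
Resisting moment M_r = W × 1.85 = 538.7 × 1.85 = 996.6.
FS_overturning = M_r/M_o = 996.6/400.5 = 2.489.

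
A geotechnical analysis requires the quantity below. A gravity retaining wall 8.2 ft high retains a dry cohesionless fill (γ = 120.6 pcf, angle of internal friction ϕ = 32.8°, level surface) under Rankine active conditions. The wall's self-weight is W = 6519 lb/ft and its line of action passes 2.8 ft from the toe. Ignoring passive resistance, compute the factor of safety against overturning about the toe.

5.54

K_a = tan²(45° − 32.8°/2) = 0.2973.
P_a = ½K_aγH² = 0.5×0.2973×120.6×8.2² = 1205 lb/ft, acting at H/3 = 2.733 ft above the base.
Overturning moment M_o = P_a × H/3 = 1205 × 2.733 = 3294.
Resisting moment M_r = W × 2.8 = 6519 × 2.8 = 18250.
FS_overturning = M_r/M_o = 18250/3294 = 5.541.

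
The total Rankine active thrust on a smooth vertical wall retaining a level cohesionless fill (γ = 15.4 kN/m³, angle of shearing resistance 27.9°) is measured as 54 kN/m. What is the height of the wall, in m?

4.40 m

K_a = 0.3625. P_a = ½ K_a γ H² ⇒ H = √(2P_a/(K_a γ)).
H = √(2×54/(0.3625×15.4)) = 4.399 m.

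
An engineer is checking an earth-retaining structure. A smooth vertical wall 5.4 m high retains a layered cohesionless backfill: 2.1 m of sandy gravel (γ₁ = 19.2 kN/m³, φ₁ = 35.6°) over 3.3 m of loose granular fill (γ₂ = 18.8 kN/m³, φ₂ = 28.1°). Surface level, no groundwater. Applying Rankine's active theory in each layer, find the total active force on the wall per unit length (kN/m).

95.8 kN/m

K_a1 = tan²(45°−35.6°/2) = 0.2641; K_a2 = tan²(45°−28.1°/2) = 0.3596.
Layer 1: σ at base = K_a1 γ₁ h₁ = 10.65 kPa; P₁ = ½×10.65×2.1 = 11.18.
Layer 2: σ_v at top = γ₁h₁ = 40.32; σ_h top = K_a2×40.32 = 14.50; σ_h base = K_a2×(40.32+18.8×3.3) = 36.81.
P₂ = ½(14.50+36.81)×3.3 = 84.66. Total P_a = 11.18+84.66 = 95.84 kN/m.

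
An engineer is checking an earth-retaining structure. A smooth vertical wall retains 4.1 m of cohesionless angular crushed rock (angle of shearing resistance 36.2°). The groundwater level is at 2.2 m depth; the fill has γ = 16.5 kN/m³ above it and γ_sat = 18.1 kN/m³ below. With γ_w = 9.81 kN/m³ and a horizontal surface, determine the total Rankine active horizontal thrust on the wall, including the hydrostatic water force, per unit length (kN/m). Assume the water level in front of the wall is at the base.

49.6 kN/m

K_a = tan²(45° − φ/2) = 0.2574.
γ' = 18.1 − 9.81 = 8.290 kN/m³. Depth below WT = 1.9 m.
σ'_h at WT = K_a γ d_w = 9.343 kPa; at base = 9.343 + K_a γ' × 1.9 = 13.40 kPa.
P₁ (0–2.2 m) = ½×9.343×2.2 = 10.28. P₂ (2.2–4.1 m) = ½(9.343+13.40)×1.9 = 21.60.
P_w = ½ γ_w h₂² = 0.5×9.81×1.9² = 17.71. Total = 10.28+21.60+17.71 = 49.59 kN/m.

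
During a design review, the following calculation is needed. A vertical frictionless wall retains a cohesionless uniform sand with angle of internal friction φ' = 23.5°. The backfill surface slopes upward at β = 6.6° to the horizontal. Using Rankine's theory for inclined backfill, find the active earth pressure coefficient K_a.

K_a = cos β · (cos β − √(cos²β − cos²φ)) / (cos β + √(cos²β − cos²φ)).
cos β = 0.9934, cos φ = 0.9171, √(cos²β − cos²φ) = 0.3818.
K_a = 0.9934 × (0.9934 − 0.3818)/(0.9934 + 0.3818) = 0.4418.

0.442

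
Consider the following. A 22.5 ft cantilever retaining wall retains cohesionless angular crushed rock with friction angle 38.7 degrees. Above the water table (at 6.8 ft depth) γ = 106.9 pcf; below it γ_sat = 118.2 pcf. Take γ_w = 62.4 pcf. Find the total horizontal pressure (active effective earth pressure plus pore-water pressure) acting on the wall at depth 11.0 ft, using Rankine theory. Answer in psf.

484 psf

K_a = (1 − sin φ)/(1 + sin φ) = 0.2306.
γ' = 118.2 − 62.4 = 55.80 pcf.
Effective vertical stress at 11.0 ft: σ'_v = 106.9×6.8 + 55.80×4.20 = 961.3 psf.
σ'_h = K_a σ'_v = 0.2306 × 961.3 = 221.7 psf; u = γ_w × 4.20 = 262.1 psf.
Total σ_h = 221.7 + 262.1 = 483.7 psf.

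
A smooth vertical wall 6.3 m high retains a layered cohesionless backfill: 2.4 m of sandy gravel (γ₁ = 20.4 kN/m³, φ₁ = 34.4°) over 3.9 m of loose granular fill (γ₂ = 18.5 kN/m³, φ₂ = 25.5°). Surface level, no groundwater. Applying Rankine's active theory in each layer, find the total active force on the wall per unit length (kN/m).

148 kN/m

K_a1 = tan²(45°−34.4°/2) = 0.2780; K_a2 = tan²(45°−25.5°/2) = 0.3981.
Layer 1: σ at base = K_a1 γ₁ h₁ = 13.61 kPa; P₁ = ½×13.61×2.4 = 16.33.
Layer 2: σ_v at top = γ₁h₁ = 48.96; σ_h top = K_a2×48.96 = 19.49; σ_h base = K_a2×(48.96+18.5×3.9) = 48.21.
P₂ = ½(19.49+48.21)×3.9 = 132.0. Total P_a = 16.33+132.0 = 148.4 kN/m.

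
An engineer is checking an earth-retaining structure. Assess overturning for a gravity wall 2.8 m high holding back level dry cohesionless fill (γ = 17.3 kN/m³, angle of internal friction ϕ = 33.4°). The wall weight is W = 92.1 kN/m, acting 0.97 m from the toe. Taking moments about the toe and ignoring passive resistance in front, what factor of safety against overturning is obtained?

K_a = tan²(45° − 33.4°/2) = 0.2899.
P_a = ½K_aγH² = 0.5×0.2899×17.3×2.8² = 19.66 kN/m, acting at H/3 = 0.9333 m above the base.
Overturning moment M_o = P_a × H/3 = 19.66 × 0.9333 = 18.35.
Resisting moment M_r = W × 0.97 = 92.1 × 0.97 = 89.34.
FS_overturning = M_r/M_o = 89.34/18.35 = 4.868.

4.87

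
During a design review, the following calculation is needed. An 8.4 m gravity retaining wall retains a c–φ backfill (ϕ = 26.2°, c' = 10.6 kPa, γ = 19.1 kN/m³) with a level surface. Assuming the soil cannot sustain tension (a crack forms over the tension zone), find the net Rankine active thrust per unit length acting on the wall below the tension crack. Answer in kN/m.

K_a = 0.3874; √K_a = 0.6224.
Tension-crack depth z_c = 2c/(γ√K_a) = 2×10.6/(19.1×0.6224) = 1.783 m.
σ_a at base = K_a γ H − 2c√K_a = 0.3874×19.1×8.4 − 2×10.6×0.6224 = 48.96 kPa.
P_a = ½ × 48.96 × (H − z_c) = 0.5×48.96×6.617 = 162.0 kN/m.

162 kN/m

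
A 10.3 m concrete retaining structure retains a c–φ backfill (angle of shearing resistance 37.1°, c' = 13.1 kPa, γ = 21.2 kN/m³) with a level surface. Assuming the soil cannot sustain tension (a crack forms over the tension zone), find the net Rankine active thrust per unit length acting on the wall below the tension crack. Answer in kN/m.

K_a = 0.2475; √K_a = 0.4975.
Tension-crack depth z_c = 2c/(γ√K_a) = 2×13.1/(21.2×0.4975) = 2.484 m.
σ_a at base = K_a γ H − 2c√K_a = 0.2475×21.2×10.3 − 2×13.1×0.4975 = 41.01 kPa.
P_a = ½ × 41.01 × (H − z_c) = 0.5×41.01×7.816 = 160.3 kN/m.

160 kN/m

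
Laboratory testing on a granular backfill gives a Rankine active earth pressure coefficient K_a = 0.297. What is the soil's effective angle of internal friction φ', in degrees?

32.8°

K_a = tan²(45° − φ/2) ⇒ 45° − φ/2 = arctan(√0.297) = 28.59°.
φ = 2(45° − 28.59°) = 32.82°.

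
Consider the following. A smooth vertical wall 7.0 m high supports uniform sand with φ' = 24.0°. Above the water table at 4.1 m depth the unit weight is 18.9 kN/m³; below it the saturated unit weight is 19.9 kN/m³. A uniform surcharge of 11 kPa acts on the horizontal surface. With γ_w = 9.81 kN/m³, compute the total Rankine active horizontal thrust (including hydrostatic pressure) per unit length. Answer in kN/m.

K_a = tan²(45° − φ/2) = 0.4217.
γ' = 19.9 − 9.81 = 10.09 kN/m³. h₂ = H − d_w = 2.9 m.
σ'_h: at surface K_a·q = 4.639; at WT K_a(q+γd_w) = 37.32; at base K_a(q+γd_w+γ'h₂) = 49.66 kPa.
P₁ = ½(4.639+37.32)×4.1 = 86.01; P₂ = ½(37.32+49.66)×2.9 = 126.1; P_w = ½γ_w h₂² = 41.25.
Total = 86.01+126.1+41.25 = 253.4 kN/m.

253 kN/m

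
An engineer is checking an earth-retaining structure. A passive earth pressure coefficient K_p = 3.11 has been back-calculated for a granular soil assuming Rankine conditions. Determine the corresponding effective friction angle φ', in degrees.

K_p = (1+sin φ)/(1−sin φ) ⇒ sin φ = (K_p − 1)/(K_p + 1) = 0.5134.
φ = arcsin(0.5134) = 30.89°.

30.9°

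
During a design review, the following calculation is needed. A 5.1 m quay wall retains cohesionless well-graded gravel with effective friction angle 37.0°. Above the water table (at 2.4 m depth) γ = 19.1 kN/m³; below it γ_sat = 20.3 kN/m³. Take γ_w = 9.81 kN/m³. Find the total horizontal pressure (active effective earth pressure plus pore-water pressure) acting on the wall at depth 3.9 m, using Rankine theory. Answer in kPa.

30.0 kPa

K_a = (1 − sin φ)/(1 + sin φ) = 0.2486.
γ' = 20.3 − 9.81 = 10.49 kN/m³.
Effective vertical stress at 3.9 m: σ'_v = 19.1×2.4 + 10.49×1.50 = 61.58 kPa.
σ'_h = K_a σ'_v = 0.2486 × 61.58 = 15.31 kPa; u = γ_w × 1.50 = 14.71 kPa.
Total σ_h = 15.31 + 14.71 = 30.02 kPa.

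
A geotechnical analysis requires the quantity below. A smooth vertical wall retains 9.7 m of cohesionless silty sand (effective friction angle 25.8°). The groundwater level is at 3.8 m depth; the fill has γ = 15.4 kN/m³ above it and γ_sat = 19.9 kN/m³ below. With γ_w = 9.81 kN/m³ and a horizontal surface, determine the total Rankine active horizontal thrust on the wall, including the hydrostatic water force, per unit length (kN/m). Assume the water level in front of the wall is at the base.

K_a = tan²(45° − φ/2) = 0.3935.
γ' = 19.9 − 9.81 = 10.09 kN/m³. Depth below WT = 5.9 m.
σ'_h at WT = K_a γ d_w = 23.03 kPa; at base = 23.03 + K_a γ' × 5.9 = 46.45 kPa.
P₁ (0–3.8 m) = ½×23.03×3.8 = 43.75. P₂ (3.8–9.7 m) = ½(23.03+46.45)×5.9 = 205.0.
P_w = ½ γ_w h₂² = 0.5×9.81×5.9² = 170.7. Total = 43.75+205.0+170.7 = 419.5 kN/m.

419 kN/m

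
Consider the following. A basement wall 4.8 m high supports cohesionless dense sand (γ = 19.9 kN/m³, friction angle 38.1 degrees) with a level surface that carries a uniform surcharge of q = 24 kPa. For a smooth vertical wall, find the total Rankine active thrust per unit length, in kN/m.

K_a = tan²(45° − φ/2) = 0.2368.
Soil triangle: ½ K_a γ H² = 0.5×0.2368×19.9×4.8² = 54.29 kN/m.
Surcharge rectangle: K_a q H = 0.2368×24×4.8 = 27.28 kN/m.
Total = 54.29 + 27.28 = 81.58 kN/m.

81.6 kN/m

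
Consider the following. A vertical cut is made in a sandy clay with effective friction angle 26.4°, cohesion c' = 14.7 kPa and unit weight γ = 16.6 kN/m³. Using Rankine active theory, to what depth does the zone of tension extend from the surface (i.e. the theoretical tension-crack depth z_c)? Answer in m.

K_a = tan²(45° − 26.4°/2) = 0.3844; √K_a = 0.6200.
The active pressure is zero where K_a γ z = 2c√K_a, so z_c = 2c/(γ√K_a) = 2×14.7/(16.6×0.6200) = 2.856 m.

2.86 m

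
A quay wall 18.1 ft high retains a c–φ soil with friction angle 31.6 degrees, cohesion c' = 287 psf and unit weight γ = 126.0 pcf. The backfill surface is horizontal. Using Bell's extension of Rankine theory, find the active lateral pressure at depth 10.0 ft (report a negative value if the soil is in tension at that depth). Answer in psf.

72.8 psf

K_a = (1 − sin φ)/(1 + sin φ) = 0.3123.
σ_a = K_a γ z − 2c√K_a = 0.3123×126.0×10.0 − 2×287×0.5589 = 72.76 psf.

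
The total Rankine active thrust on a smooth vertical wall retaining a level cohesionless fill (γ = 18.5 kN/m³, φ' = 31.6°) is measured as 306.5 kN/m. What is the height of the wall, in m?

10.3 m

K_a = 0.3123. P_a = ½ K_a γ H² ⇒ H = √(2P_a/(K_a γ)).
H = √(2×306.5/(0.3123×18.5)) = 10.30 m.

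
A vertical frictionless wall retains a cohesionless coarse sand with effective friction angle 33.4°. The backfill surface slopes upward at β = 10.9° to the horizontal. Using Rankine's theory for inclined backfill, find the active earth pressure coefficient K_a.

0.305

K_a = cos β · (cos β − √(cos²β − cos²φ)) / (cos β + √(cos²β − cos²φ)).
cos β = 0.9820, cos φ = 0.8348, √(cos²β − cos²φ) = 0.5170.
K_a = 0.9820 × (0.9820 − 0.5170)/(0.9820 + 0.5170) = 0.3046.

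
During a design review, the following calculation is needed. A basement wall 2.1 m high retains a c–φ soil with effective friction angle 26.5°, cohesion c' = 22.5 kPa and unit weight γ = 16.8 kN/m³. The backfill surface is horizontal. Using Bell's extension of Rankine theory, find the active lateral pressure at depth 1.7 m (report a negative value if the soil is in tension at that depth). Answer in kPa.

K_a = (1 − sin φ)/(1 + sin φ) = 0.3829.
σ_a = K_a γ z − 2c√K_a = 0.3829×16.8×1.7 − 2×22.5×0.6188 = -16.91 kPa.

-16.9 kPa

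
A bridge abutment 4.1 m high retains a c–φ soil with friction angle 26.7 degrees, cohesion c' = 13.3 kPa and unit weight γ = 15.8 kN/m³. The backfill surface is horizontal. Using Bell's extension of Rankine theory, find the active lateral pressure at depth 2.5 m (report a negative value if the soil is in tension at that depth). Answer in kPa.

K_a = (1 − sin φ)/(1 + sin φ) = 0.3800.
σ_a = K_a γ z − 2c√K_a = 0.3800×15.8×2.5 − 2×13.3×0.6164 = -1.388 kPa.

-1.39 kPa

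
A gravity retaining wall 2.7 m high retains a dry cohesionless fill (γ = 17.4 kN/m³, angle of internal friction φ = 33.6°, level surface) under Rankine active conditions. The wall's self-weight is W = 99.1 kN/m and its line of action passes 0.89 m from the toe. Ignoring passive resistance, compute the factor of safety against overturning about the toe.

5.37

K_a = tan²(45° − 33.6°/2) = 0.2875.
P_a = ½K_aγH² = 0.5×0.2875×17.4×2.7² = 18.23 kN/m, acting at H/3 = 0.9000 m above the base.
Overturning moment M_o = P_a × H/3 = 18.23 × 0.9000 = 16.41.
Resisting moment M_r = W × 0.89 = 99.1 × 0.89 = 88.20.
FS_overturning = M_r/M_o = 88.20/16.41 = 5.374.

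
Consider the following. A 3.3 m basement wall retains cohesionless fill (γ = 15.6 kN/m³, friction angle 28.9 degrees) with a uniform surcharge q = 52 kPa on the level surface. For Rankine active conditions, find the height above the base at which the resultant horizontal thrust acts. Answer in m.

K_a = 0.3484.
Triangular part P₁ = ½K_aγH² = 29.59 at H/3 = 1.100 m; rectangular part P₂ = K_a q H = 59.78 at H/2 = 1.650 m.
ȳ = (P₁·1.100 + P₂·1.650)/(P₁+P₂) = 1.468 m.

1.47 m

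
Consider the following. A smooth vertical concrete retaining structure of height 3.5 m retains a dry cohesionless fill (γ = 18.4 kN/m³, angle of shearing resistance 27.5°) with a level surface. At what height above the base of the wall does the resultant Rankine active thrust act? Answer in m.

K_a = 0.3682.
The pressure distribution is triangular, so the resultant acts at H/3 above the base = 3.5/3 = 1.167 m.

1.17 m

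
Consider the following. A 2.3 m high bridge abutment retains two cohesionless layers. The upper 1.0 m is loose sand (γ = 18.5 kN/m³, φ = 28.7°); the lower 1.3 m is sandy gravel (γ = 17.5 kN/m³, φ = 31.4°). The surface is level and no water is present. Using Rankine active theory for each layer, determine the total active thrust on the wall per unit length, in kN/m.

15.5 kN/m

K_a1 = tan²(45°−28.7°/2) = 0.3511; K_a2 = tan²(45°−31.4°/2) = 0.3149.
Layer 1: σ at base = K_a1 γ₁ h₁ = 6.496 kPa; P₁ = ½×6.496×1.0 = 3.248.
Layer 2: σ_v at top = γ₁h₁ = 18.50; σ_h top = K_a2×18.50 = 5.826; σ_h base = K_a2×(18.50+17.5×1.3) = 12.99.
P₂ = ½(5.826+12.99)×1.3 = 12.23. Total P_a = 3.248+12.23 = 15.48 kN/m.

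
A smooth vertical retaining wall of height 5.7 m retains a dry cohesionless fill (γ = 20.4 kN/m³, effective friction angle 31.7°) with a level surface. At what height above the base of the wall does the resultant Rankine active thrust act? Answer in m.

1.90 m

K_a = 0.3111.
The pressure distribution is triangular, so the resultant acts at H/3 above the base = 5.7/3 = 1.900 m.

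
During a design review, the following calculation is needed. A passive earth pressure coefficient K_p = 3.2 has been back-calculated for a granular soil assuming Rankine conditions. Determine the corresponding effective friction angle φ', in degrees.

31.6°

K_p = (1+sin φ)/(1−sin φ) ⇒ sin φ = (K_p − 1)/(K_p + 1) = 0.5238.
φ = arcsin(0.5238) = 31.59°.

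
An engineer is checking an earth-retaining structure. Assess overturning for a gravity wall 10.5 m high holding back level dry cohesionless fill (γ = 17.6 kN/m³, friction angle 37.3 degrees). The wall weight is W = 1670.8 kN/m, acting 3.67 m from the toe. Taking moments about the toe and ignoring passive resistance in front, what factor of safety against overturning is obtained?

K_a = tan²(45° − 37.3°/2) = 0.2453.
P_a = ½K_aγH² = 0.5×0.2453×17.6×10.5² = 238.0 kN/m, acting at H/3 = 3.500 m above the base.
Overturning moment M_o = P_a × H/3 = 238.0 × 3.500 = 833.1.
Resisting moment M_r = W × 3.67 = 1670.8 × 3.67 = 6132.
FS_overturning = M_r/M_o = 6132/833.1 = 7.360.

7.36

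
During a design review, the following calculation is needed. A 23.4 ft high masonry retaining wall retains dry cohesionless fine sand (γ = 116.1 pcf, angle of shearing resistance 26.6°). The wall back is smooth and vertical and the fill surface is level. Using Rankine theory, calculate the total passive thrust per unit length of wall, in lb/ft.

K_p = tan²(45° + φ/2) = 2.622.
P_p = ½ K_p γ H² = 0.5 × 2.622 × 116.1 × 23.4² = 83330 lb/ft.

83300 lb/ft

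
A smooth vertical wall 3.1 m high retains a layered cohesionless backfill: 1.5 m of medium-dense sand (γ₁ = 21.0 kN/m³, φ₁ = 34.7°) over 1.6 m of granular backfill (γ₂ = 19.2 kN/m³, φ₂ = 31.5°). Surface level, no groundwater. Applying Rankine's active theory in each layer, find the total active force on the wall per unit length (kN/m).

K_a1 = tan²(45°−34.7°/2) = 0.2745; K_a2 = tan²(45°−31.5°/2) = 0.3136.
Layer 1: σ at base = K_a1 γ₁ h₁ = 8.646 kPa; P₁ = ½×8.646×1.5 = 6.484.
Layer 2: σ_v at top = γ₁h₁ = 31.50; σ_h top = K_a2×31.50 = 9.879; σ_h base = K_a2×(31.50+19.2×1.6) = 19.51.
P₂ = ½(9.879+19.51)×1.6 = 23.51. Total P_a = 6.484+23.51 = 30.00 kN/m.

30.0 kN/m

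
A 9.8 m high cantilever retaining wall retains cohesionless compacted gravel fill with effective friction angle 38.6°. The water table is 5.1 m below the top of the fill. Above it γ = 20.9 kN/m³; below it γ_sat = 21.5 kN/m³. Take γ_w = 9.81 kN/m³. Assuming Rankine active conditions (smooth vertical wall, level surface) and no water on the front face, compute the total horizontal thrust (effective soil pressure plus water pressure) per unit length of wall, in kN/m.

317 kN/m

K_a = tan²(45° − φ/2) = 0.2316.
γ' = 21.5 − 9.81 = 11.69 kN/m³. Depth below WT = 4.7 m.
σ'_h at WT = K_a γ d_w = 24.69 kPa; at base = 24.69 + K_a γ' × 4.7 = 37.41 kPa.
P₁ (0–5.1 m) = ½×24.69×5.1 = 62.95. P₂ (5.1–9.8 m) = ½(24.69+37.41)×4.7 = 145.9.
P_w = ½ γ_w h₂² = 0.5×9.81×4.7² = 108.4. Total = 62.95+145.9+108.4 = 317.2 kN/m.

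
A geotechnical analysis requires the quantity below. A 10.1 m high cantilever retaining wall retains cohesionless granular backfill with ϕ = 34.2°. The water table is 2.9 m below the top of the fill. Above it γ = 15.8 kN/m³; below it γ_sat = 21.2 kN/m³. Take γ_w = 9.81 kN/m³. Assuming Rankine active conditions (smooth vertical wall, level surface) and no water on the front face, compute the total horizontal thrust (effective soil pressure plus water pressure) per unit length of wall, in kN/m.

448 kN/m

K_a = tan²(45° − φ/2) = 0.2803.
γ' = 21.2 − 9.81 = 11.39 kN/m³. Depth below WT = 7.2 m.
σ'_h at WT = K_a γ d_w = 12.85 kPa; at base = 12.85 + K_a γ' × 7.2 = 35.84 kPa.
P₁ (0–2.9 m) = ½×12.85×2.9 = 18.63. P₂ (2.9–10.1 m) = ½(12.85+35.84)×7.2 = 175.3.
P_w = ½ γ_w h₂² = 0.5×9.81×7.2² = 254.3. Total = 18.63+175.3+254.3 = 448.2 kN/m.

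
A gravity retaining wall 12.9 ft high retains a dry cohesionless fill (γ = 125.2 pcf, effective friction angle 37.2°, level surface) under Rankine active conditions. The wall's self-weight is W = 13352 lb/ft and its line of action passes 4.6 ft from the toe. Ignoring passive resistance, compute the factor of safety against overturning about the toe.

5.56

K_a = tan²(45° − 37.2°/2) = 0.2464.
P_a = ½K_aγH² = 0.5×0.2464×125.2×12.9² = 2567 lb/ft, acting at H/3 = 4.300 ft above the base.
Overturning moment M_o = P_a × H/3 = 2567 × 4.300 = 11040.
Resisting moment M_r = W × 4.6 = 13352 × 4.6 = 61420.
FS_overturning = M_r/M_o = 61420/11040 = 5.564.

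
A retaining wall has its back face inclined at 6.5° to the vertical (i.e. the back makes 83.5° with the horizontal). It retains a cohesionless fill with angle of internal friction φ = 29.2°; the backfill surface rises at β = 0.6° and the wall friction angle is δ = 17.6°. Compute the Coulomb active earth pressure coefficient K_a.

K_a = sin²(α+φ) / [sin²α · sin(α−δ) · (1 + √{sin(φ+δ)sin(φ−β) / (sin(α−δ)sin(α+β))})²].
With α = 83.5°, φ = 29.2°, δ = 17.6°, β = 0.6°: K_a = 0.3599.

0.360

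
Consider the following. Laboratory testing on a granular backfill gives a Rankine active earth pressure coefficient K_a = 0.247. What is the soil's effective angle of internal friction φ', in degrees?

K_a = tan²(45° − φ/2) ⇒ 45° − φ/2 = arctan(√0.247) = 26.43°.
φ = 2(45° − 26.43°) = 37.15°.

37.1°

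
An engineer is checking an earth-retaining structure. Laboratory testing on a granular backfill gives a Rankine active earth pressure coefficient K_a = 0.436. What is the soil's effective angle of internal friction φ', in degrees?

23.1°

K_a = tan²(45° − φ/2) ⇒ 45° − φ/2 = arctan(√0.436) = 33.44°.
φ = 2(45° − 33.44°) = 23.13°.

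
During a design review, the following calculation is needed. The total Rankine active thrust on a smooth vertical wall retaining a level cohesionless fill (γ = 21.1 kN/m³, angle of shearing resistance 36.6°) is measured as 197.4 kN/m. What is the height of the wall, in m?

8.60 m

K_a = 0.2530. P_a = ½ K_a γ H² ⇒ H = √(2P_a/(K_a γ)).
H = √(2×197.4/(0.2530×21.1)) = 8.601 m.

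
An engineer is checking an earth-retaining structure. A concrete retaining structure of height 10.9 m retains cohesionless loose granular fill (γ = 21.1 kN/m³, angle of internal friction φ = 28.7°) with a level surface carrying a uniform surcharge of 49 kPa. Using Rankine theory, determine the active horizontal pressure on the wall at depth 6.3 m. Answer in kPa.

K_a = (1 − sin φ)/(1 + sin φ) = 0.3511.
σ_v = γz + q = 21.1 × 6.3 + 49 = 181.9 kPa.
σ_h = K_a σ_v = 0.3511 × 181.9 = 63.88 kPa.

63.9 kPa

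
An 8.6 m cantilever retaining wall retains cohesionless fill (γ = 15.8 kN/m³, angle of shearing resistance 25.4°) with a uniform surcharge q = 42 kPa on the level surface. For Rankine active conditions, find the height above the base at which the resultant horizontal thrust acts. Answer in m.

3.41 m

K_a = 0.3996.
Triangular part P₁ = ½K_aγH² = 233.5 at H/3 = 2.867 m; rectangular part P₂ = K_a q H = 144.4 at H/2 = 4.300 m.
ȳ = (P₁·2.867 + P₂·4.300)/(P₁+P₂) = 3.414 m.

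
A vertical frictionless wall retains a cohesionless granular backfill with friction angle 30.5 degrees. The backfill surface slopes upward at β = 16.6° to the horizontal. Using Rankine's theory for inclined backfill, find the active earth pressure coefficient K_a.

K_a = cos β · (cos β − √(cos²β − cos²φ)) / (cos β + √(cos²β − cos²φ)).
cos β = 0.9583, cos φ = 0.8616, √(cos²β − cos²φ) = 0.4195.
K_a = 0.9583 × (0.9583 − 0.4195)/(0.9583 + 0.4195) = 0.3748.

0.375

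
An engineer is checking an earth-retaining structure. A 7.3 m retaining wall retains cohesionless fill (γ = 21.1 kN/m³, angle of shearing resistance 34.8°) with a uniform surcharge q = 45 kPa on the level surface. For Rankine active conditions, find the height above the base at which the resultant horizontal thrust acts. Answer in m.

K_a = 0.2733.
Triangular part P₁ = ½K_aγH² = 153.7 at H/3 = 2.433 m; rectangular part P₂ = K_a q H = 89.78 at H/2 = 3.650 m.
ȳ = (P₁·2.433 + P₂·3.650)/(P₁+P₂) = 2.882 m.

2.88 m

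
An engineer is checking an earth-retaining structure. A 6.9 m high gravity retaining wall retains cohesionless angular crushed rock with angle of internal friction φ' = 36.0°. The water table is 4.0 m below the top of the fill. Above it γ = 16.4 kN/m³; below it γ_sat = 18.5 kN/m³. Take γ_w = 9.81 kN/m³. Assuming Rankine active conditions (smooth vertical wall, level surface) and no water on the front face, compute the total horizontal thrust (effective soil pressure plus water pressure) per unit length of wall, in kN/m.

134 kN/m

K_a = tan²(45° − φ/2) = 0.2596.
γ' = 18.5 − 9.81 = 8.690 kN/m³. Depth below WT = 2.9 m.
σ'_h at WT = K_a γ d_w = 17.03 kPa; at base = 17.03 + K_a γ' × 2.9 = 23.57 kPa.
P₁ (0–4.0 m) = ½×17.03×4.0 = 34.06. P₂ (4.0–6.9 m) = ½(17.03+23.57)×2.9 = 58.88.
P_w = ½ γ_w h₂² = 0.5×9.81×2.9² = 41.25. Total = 34.06+58.88+41.25 = 134.2 kN/m.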